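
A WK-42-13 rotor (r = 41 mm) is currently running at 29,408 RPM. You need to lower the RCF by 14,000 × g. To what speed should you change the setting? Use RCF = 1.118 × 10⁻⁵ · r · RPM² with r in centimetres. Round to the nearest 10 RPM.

N₂ ≈ 23650 RPM

r = 41 mm = 4.1 cm
Current RCF = 1.118 × 10⁻⁵ × 4.1 × (29408)² = 1.118 × 10⁻⁵ × 4.1 × 864,830,464 ≈ 39,642.1 × g
Target RCF = 39,642.1 − 14,000 = 25,642.1 × g
N² = 25,642.1 / (4.5838 × 10⁻⁵) = 559,407,042
N ≈ √559,407,042 ≈ 23,651.8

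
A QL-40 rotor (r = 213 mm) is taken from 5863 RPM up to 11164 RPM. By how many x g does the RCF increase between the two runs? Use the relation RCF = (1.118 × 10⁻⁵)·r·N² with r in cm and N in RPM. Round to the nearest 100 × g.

21500 x g

r = 213 mm = 21.3 cm
RCF₁ = 1.118 × 10⁻⁵ × 21.3 × (5863)² = 1.118 × 10⁻⁵ × 21.3 × 34,374,769 ≈ 8,185.8 × g
RCF₂ = 1.118 × 10⁻⁵ × 21.3 × (11164)² = 1.118 × 10⁻⁵ × 21.3 × 124,634,896 ≈ 29,679.8 × g
Increase = 29,679.8 − 8,185.8 = 21,494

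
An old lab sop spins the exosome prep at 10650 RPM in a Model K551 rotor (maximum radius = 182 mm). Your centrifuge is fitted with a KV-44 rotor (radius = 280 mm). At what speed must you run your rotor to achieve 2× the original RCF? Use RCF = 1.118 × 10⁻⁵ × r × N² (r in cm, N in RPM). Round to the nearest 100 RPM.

12100 RPM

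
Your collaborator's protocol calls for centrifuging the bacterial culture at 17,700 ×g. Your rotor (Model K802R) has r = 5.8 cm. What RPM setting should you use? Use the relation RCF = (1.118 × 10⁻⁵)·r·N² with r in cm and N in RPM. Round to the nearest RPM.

RCF = 1.118 × 10⁻⁵ × r × N²
17,700 = 1.118 × 10⁻⁵ × 5.8 × N²
N² = 17,700 / (6.4844 × 10⁻⁵) = 272,962,803
N ≈ √272,962,803 ≈ 16,521.6

≈ 16522 RPM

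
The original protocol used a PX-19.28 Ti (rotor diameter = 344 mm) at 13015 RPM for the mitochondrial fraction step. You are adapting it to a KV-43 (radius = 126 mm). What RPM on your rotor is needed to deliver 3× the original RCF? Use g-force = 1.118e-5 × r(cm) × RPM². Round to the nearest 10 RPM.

26340 RPM

Original rotor: r = 344 mm / 2 = 172 mm = 17.2 cm
RCF = 1.118 × 10⁻⁵ × r × N²
RCF_original = 1.118 × 10⁻⁵ × 17.2 × (13015)² = 1.118 × 10⁻⁵ × 17.2 × 169,390,225 ≈ 32,573.1 × g
Target RCF = 3 × 32,573.1 ≈ 97,719.3 × g
Your rotor: r = 126 mm = 12.6 cm
97,719.3 = 1.118 × 10⁻⁵ × 12.6 × N²
N² = 97,719.3 / (14.0868 × 10⁻⁵) = 693,694,097
N ≈ √693,694,097 ≈ 26,338.1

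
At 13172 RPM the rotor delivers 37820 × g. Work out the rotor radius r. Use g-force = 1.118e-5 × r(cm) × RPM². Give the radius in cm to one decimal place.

r ≈ 19.5 cm

RCF = 1.118 × 10⁻⁵ × r × N²
37820 = 1.118 × 10⁻⁵ × r × (13172)²
r = 37820 / (1.118 × 10⁻⁵ × 173,501,584) = 37820 / 1939.748 ≈ 19.497 cm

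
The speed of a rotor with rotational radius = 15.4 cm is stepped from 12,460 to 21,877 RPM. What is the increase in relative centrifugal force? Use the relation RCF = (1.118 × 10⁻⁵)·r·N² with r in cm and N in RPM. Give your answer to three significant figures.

RCF₁ = 1.118 × 10⁻⁵ × 15.4 × (12460)² = 1.118 × 10⁻⁵ × 15.4 × 155,251,600 ≈ 26,730 × g
RCF₂ = 1.118 × 10⁻⁵ × 15.4 × (21877)² = 1.118 × 10⁻⁵ × 15.4 × 478,603,129 ≈ 82,402.1 × g
Increase = 82,402.1 − 26,730 = 55,672.1

55700 ×g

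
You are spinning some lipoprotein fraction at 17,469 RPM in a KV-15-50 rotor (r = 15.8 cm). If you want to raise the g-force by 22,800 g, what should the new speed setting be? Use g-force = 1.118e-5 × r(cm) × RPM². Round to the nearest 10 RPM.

20840 RPM

Current RCF = 1.118 × 10⁻⁵ × 15.8 × (17469)² = 1.118 × 10⁻⁵ × 15.8 × 305,165,961 ≈ 53,905.7 × g
Target RCF = 53,905.7 + 22,800 = 76,705.7 × g
N² = 76,705.7 / (17.6644 × 10⁻⁵) = 434,238,921
N ≈ √434,238,921 ≈ 20,838.4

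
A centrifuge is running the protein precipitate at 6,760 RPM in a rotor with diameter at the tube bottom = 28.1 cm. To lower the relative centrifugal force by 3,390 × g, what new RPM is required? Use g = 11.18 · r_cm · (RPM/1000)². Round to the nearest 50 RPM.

r = 28.1 / 2 = 14.05 cm
Current RCF = 11.18 × 14.05 × (6.76)² = 11.18 × 14.05 × 45.6976 ≈ 7,178.1 × g
Target RCF = 7,178.1 − 3,390 = 3,788.1 × g
(N/1000)² = 3,788.1 / 157.079 = 24.11589
N = 1000 × √24.11589 ≈ 4,910.8

N₂ ≈ 4900 RPM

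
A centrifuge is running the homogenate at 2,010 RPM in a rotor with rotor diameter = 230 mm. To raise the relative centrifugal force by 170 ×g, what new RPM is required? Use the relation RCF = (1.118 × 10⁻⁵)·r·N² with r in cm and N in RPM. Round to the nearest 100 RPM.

r = 230 mm / 2 = 115 mm = 11.5 cm
Current RCF = 1.118 × 10⁻⁵ × 11.5 × (2010)² = 1.118 × 10⁻⁵ × 11.5 × 4,040,100 ≈ 519.4 × g
Target RCF = 519.4 + 170 = 689.4 × g
N² = 689.4 / (12.857 × 10⁻⁵) = 5,362,060
N ≈ √5,362,060 ≈ 2,315.6

≈ 2300 RPM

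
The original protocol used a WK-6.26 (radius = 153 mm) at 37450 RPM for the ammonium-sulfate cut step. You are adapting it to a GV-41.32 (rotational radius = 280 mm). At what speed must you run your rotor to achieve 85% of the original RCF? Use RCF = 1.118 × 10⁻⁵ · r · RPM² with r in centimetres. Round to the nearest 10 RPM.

Original rotor: r = 153 mm = 15.3 cm
RCF = 1.118 × 10⁻⁵ × r × N²
RCF_original = 1.118 × 10⁻⁵ × 15.3 × (37450)² = 1.118 × 10⁻⁵ × 15.3 × 1,402,502,500 ≈ 239,903.7 × g
Target RCF = 0.85 × 239,903.7 ≈ 203,918.1 × g
Your rotor: r = 280 mm = 28.0 cm
203,918.1 = 1.118 × 10⁻⁵ × 28 × N²
N² = 203,918.1 / (31.304 × 10⁻⁵) = 651,412,280
N ≈ √651,412,280 ≈ 25,522.8

25520 RPM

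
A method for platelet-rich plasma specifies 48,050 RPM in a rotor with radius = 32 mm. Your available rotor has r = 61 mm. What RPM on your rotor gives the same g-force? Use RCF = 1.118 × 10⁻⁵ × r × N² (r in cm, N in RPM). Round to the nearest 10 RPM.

Original rotor: r = 32 mm = 3.2 cm
RCF_original = 1.118 × 10⁻⁵ × 3.2 × (48050)² = 1.118 × 10⁻⁵ × 3.2 × 2,308,802,500 ≈ 82,599.7 × g
Your rotor: r = 61 mm = 6.1 cm
82,599.7 = 1.118 × 10⁻⁵ × 6.1 × N²
N² = 82,599.7 / (6.8198 × 10⁻⁵) = 1,211,174,815
N ≈ √1,211,174,815 ≈ 34,801.9

≈ 34800 RPM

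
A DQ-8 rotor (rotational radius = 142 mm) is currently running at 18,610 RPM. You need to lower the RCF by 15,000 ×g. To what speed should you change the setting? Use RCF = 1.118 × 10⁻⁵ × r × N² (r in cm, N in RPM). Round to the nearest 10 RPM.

r = 142 mm = 14.2 cm
Current RCF = 1.118 × 10⁻⁵ × 14.2 × (18610)² = 1.118 × 10⁻⁵ × 14.2 × 346,332,100 ≈ 54,982.3 × g
Target RCF = 54,982.3 − 15,000 = 39,982.3 × g
N² = 39,982.3 / (15.8756 × 10⁻⁵) = 251,847,489
N ≈ √251,847,489 ≈ 15,869.7

≈ 15870 RPM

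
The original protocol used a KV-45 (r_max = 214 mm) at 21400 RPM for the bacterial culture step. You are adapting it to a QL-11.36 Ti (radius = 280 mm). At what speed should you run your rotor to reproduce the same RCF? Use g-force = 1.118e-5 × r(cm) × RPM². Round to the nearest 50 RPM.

Original rotor: r = 214 mm = 21.4 cm
RCF_original = 1.118 × 10⁻⁵ × 21.4 × (21400)² = 1.118 × 10⁻⁵ × 21.4 × 457,960,000 ≈ 109,567.8 × g
Your rotor: r = 280 mm = 28.0 cm
109,567.8 = 1.118 × 10⁻⁵ × 28 × N²
N² = 109,567.8 / (31.304 × 10⁻⁵) = 350,012,139
N ≈ √350,012,139 ≈ 18,708.6

≈ 18700 RPM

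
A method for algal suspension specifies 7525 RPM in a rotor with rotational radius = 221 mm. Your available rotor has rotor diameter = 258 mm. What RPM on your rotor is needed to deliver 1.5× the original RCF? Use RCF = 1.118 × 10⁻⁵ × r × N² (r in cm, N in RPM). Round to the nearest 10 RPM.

Original rotor: r = 221 mm = 22.1 cm
RCF_original = 1.118 × 10⁻⁵ × 22.1 × (7525)² = 1.118 × 10⁻⁵ × 22.1 × 56,625,625 ≈ 13,990.9 × g
Target RCF = 1.5 × 13,990.9 ≈ 20,986.3 × g
Your rotor: r = 258 mm / 2 = 129 mm = 12.9 cm
20,986.3 = 1.118 × 10⁻⁵ × 12.9 × N²
N² = 20,986.3 / (14.4222 × 10⁻⁵) = 145,513,861
N ≈ √145,513,861 ≈ 12,062.9

12060 RPM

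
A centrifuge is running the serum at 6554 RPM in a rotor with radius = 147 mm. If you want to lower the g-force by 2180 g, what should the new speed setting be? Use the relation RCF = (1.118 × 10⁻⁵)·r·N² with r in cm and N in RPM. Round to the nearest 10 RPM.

N₂ ≈ 5450 RPM

r = 147 mm = 14.7 cm
Current RCF = 1.118 × 10⁻⁵ × 14.7 × (6554)² = 1.118 × 10⁻⁵ × 14.7 × 42,954,916 ≈ 7,059.5 × g
Target RCF = 7,059.5 − 2,180 = 4,879.5 × g
N² = 4,879.5 / (16.4346 × 10⁻⁵) = 29,690,409
N ≈ √29,690,409 ≈ 5,448.9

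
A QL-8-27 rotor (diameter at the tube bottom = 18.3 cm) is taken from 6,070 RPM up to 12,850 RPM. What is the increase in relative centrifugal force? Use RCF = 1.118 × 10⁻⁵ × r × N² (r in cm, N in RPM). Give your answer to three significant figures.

13100 ×g

r = 18.3 / 2 = 9.15 cm
RCF₁ = 1.118 × 10⁻⁵ × 9.15 × (6070)² = 1.118 × 10⁻⁵ × 9.15 × 36,844,900 ≈ 3,769.1 × g
RCF₂ = 1.118 × 10⁻⁵ × 9.15 × (12850)² = 1.118 × 10⁻⁵ × 9.15 × 165,122,500 ≈ 16,891.5 × g
Increase = 16,891.5 − 3,769.1 = 13,122.4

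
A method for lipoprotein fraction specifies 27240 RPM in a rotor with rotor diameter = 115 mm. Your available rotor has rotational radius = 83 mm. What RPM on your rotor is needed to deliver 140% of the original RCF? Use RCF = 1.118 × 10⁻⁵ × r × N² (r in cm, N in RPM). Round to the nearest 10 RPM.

Original rotor: r = 115 mm / 2 = 57.5 mm = 5.75 cm
RCF_original = 1.118 × 10⁻⁵ × 5.75 × (27240)² = 1.118 × 10⁻⁵ × 5.75 × 742,017,600 ≈ 47,700.6 × g
Target RCF = 1.4 × 47,700.6 ≈ 66,780.8 × g
Your rotor: r = 83 mm = 8.3 cm
66,780.8 = 1.118 × 10⁻⁵ × 8.3 × N²
N² = 66,780.8 / (9.2794 × 10⁻⁵) = 719,667,220
N ≈ √719,667,220 ≈ 26,826.6

≈ 26830 RPM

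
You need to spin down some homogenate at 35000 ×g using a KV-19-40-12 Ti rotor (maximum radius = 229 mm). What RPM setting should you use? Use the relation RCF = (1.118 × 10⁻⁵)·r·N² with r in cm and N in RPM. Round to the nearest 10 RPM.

N ≈ 11690 RPM

r = 229 mm = 22.9 cm
35,000 = 1.118 × 10⁻⁵ × 22.9 × N²
N² = 35,000 / (25.6022 × 10⁻⁵) = 136,707,002
N ≈ √136,707,002 ≈ 11,692.2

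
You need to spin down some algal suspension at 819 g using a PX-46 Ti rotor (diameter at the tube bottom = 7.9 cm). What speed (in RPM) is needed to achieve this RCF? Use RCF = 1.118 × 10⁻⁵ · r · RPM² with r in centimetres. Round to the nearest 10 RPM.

4310 RPM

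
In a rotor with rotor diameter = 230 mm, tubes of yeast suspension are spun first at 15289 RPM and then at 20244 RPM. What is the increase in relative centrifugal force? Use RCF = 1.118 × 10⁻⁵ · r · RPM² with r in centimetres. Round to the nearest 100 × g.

r = 230 mm / 2 = 115 mm = 11.5 cm
RCF₁ = 1.118 × 10⁻⁵ × 11.5 × (15289)² = 1.118 × 10⁻⁵ × 11.5 × 233,753,521 ≈ 30,053.7 × g
RCF₂ = 1.118 × 10⁻⁵ × 11.5 × (20244)² = 1.118 × 10⁻⁵ × 11.5 × 409,819,536 ≈ 52,690.5 × g
Increase = 52,690.5 − 30,053.7 = 22,636.8

22600 x g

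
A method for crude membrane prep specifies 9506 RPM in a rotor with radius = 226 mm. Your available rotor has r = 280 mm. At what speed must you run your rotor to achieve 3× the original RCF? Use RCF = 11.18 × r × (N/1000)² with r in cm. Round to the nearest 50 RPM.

14800 RPM

Original rotor: r = 226 mm = 22.6 cm
RCF_original = 11.18 × 22.6 × (9.506)² = 11.18 × 22.6 × 90.364036 ≈ 22,832.1 × g
Target RCF = 3 × 22,832.1 ≈ 68,496.3 × g
Your rotor: r = 280 mm = 28.0 cm
68,496.3 = 11.18 × 28 × (N/1000)²
(N/1000)² = 68,496.3 / 313.04 = 218.8101
N = 1000 × √218.8101 ≈ 14,792.2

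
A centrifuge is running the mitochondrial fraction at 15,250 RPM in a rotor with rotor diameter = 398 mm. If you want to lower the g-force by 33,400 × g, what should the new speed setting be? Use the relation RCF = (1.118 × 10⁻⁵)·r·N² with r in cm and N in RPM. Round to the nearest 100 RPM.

9100 RPM

r = 398 mm / 2 = 199 mm = 19.9 cm
Current RCF = 1.118 × 10⁻⁵ × 19.9 × (15250)² = 1.118 × 10⁻⁵ × 19.9 × 232,562,500 ≈ 51,741 × g
Target RCF = 51,741 − 33,400 = 18,341 × g
N² = 18,341 / (22.2482 × 10⁻⁵) = 82,438,130
N ≈ √82,438,130 ≈ 9,079.5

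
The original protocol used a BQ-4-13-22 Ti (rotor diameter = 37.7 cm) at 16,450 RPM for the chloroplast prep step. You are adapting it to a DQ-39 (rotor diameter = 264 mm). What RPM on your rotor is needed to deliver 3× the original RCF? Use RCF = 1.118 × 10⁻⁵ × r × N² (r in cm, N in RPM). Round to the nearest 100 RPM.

Original rotor: r = 37.7 / 2 = 18.85 cm
RCF_original = 1.118 × 10⁻⁵ × 18.85 × (16450)² = 1.118 × 10⁻⁵ × 18.85 × 270,602,500 ≈ 57,027.6 × g
Target RCF = 3 × 57,027.6 ≈ 171,082.8 × g
Your rotor: r = 264 mm / 2 = 132 mm = 13.2 cm
171,082.8 = 1.118 × 10⁻⁵ × 13.2 × N²
N² = 171,082.8 / (14.7576 × 10⁻⁵) = 1,159,286,063
N ≈ √1,159,286,063 ≈ 34,048.3

≈ 34000 RPM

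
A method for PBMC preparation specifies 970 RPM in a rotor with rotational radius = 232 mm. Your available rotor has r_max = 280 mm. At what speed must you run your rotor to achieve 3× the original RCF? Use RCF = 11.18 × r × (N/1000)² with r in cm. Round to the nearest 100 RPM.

≈ 1500 RPM

Original rotor: r = 232 mm = 23.2 cm
RCF = 11.18 × r × (N/1000)²
RCF_original = 11.18 × 23.2 × (0.97)² = 11.18 × 23.2 × 0.9409 ≈ 244 × g
Target RCF = 3 × 244 ≈ 732 × g
Your rotor: r = 280 mm = 28.0 cm
732 = 11.18 × 28 × (N/1000)²
(N/1000)² = 732 / 313.04 = 2.338359
N = 1000 × √2.338359 ≈ 1,529.2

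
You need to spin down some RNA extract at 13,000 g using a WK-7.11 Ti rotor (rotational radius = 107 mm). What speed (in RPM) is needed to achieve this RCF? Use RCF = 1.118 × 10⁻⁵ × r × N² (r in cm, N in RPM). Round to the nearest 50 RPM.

r = 107 mm = 10.7 cm
13,000 = 1.118 × 10⁻⁵ × 10.7 × N²
N² = 13,000 / (11.9626 × 10⁻⁵) = 108,672,028
N ≈ √108,672,028 ≈ 10,424.6

N ≈ 10400 RPM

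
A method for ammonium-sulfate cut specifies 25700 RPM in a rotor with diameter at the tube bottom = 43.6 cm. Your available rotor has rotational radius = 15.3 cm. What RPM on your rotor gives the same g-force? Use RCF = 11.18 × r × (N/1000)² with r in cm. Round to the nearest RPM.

≈ 30677 RPM

Original rotor: r = 43.6 / 2 = 21.8 cm
RCF_original = 11.18 × 21.8 × (25.7)² = 11.18 × 21.8 × 660.49 ≈ 160,977.3 × g
160,977.3 = 11.18 × 15.3 × (N/1000)²
(N/1000)² = 160,977.3 / 171.054 = 941.0905
N = 1000 × √941.0905 ≈ 30,677.2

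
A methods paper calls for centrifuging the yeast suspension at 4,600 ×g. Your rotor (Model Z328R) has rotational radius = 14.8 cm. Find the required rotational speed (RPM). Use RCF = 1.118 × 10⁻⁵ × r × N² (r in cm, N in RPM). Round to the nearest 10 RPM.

4,600 = 1.118 × 10⁻⁵ × 14.8 × N²
N² = 4,600 / (16.5464 × 10⁻⁵) = 27,800,609
N ≈ √27,800,609 ≈ 5,272.6

N ≈ 5270 RPM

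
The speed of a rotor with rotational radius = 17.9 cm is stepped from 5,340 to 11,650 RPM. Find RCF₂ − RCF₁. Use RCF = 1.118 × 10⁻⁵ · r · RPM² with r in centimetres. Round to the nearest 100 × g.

≈ 21500 g

RCF₁ = 1.118 × 10⁻⁵ × 17.9 × (5340)² = 1.118 × 10⁻⁵ × 17.9 × 28,515,600 ≈ 5,706.6 × g
RCF₂ = 1.118 × 10⁻⁵ × 17.9 × (11650)² = 1.118 × 10⁻⁵ × 17.9 × 135,722,500 ≈ 27,161.1 × g
Increase = 27,161.1 − 5,706.6 = 21,454.5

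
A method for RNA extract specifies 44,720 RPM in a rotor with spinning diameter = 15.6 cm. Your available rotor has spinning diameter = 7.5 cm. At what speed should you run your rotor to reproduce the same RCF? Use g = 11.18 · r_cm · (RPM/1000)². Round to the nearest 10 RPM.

Original rotor: r = 15.6 / 2 = 7.8 cm
RCF_original = 11.18 × 7.8 × (44.72)² = 11.18 × 7.8 × 1,999.8784 ≈ 174,397.4 × g
Your rotor: r = 7.5 / 2 = 3.75 cm
174,397.4 = 11.18 × 3.75 × (N/1000)²
(N/1000)² = 174,397.4 / 41.925 = 4159.747
N = 1000 × √4159.747 ≈ 64,496.1

64500 RPM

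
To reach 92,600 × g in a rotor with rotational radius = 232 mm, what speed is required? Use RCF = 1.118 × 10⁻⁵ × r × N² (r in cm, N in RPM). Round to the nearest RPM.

≈ 18895 RPM

r = 232 mm = 23.2 cm
RCF = 1.118 × 10⁻⁵ × r × N²
92,600 = 1.118 × 10⁻⁵ × 23.2 × N²
N² = 92,600 / (25.9376 × 10⁻⁵) = 357,010,672
N ≈ √357,010,672 ≈ 18,894.7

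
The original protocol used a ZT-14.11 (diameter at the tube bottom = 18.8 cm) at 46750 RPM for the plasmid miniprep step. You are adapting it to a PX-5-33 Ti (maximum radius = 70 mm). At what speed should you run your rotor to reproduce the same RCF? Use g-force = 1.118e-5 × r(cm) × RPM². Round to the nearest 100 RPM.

Original rotor: r = 18.8 / 2 = 9.4 cm
RCF_original = 1.118 × 10⁻⁵ × 9.4 × (46750)² = 1.118 × 10⁻⁵ × 9.4 × 2,185,562,500 ≈ 229,685.1 × g
Your rotor: r = 70 mm = 7.0 cm
229,685.1 = 1.118 × 10⁻⁵ × 7 × N²
N² = 229,685.1 / (7.826 × 10⁻⁵) = 2,934,897,777
N ≈ √2,934,897,777 ≈ 54,174.7

≈ 54200 RPM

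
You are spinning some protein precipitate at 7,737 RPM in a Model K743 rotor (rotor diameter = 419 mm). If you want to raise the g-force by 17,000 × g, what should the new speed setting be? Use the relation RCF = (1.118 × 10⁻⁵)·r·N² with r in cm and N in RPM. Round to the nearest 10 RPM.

11510 RPM

r = 419 mm / 2 = 209.5 mm = 20.95 cm
Current RCF = 1.118 × 10⁻⁵ × 20.95 × (7737)² = 1.118 × 10⁻⁵ × 20.95 × 59,861,169 ≈ 14,020.7 × g
Target RCF = 14,020.7 + 17,000 = 31,020.7 × g
N² = 31,020.7 / (23.4221 × 10⁻⁵) = 132,442,010
N ≈ √132,442,010 ≈ 11,508.3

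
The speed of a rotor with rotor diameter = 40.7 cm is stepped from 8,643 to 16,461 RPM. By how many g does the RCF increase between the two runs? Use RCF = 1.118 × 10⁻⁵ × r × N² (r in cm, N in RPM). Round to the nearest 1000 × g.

45000 g

r = 40.7 / 2 = 20.35 cm
RCF₁ = 1.118 × 10⁻⁵ × 20.35 × (8643)² = 1.118 × 10⁻⁵ × 20.35 × 74,701,449 ≈ 16,995.6 × g
RCF₂ = 1.118 × 10⁻⁵ × 20.35 × (16461)² = 1.118 × 10⁻⁵ × 20.35 × 270,964,521 ≈ 61,648 × g
Increase = 61,648 − 16,995.6 = 44,652.4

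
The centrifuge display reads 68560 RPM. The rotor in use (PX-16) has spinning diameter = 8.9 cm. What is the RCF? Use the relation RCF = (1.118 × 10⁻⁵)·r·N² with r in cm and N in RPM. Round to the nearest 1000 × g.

r = 8.9 / 2 = 4.45 cm
RCF = 1.118 × 10⁻⁵ × 4.45 × (68560)² = 1.118 × 10⁻⁵ × 4.45 × 4,700,473,600 ≈ 233,853.3 × g

≈ 234000 ×g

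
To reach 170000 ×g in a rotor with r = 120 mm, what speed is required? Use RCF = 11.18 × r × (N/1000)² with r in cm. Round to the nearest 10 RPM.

35600 RPM

r = 120 mm = 12.0 cm
170,000 = 11.18 × 12 × (N/1000)²
(N/1000)² = 170,000 / 134.16 = 1267.144
N = 1000 × √1267.144 ≈ 35,597.0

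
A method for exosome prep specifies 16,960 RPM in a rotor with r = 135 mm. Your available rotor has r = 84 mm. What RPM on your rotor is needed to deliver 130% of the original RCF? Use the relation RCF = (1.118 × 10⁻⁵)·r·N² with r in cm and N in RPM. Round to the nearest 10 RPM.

24510 RPM

Original rotor: r = 135 mm = 13.5 cm
RCF_original = 1.118 × 10⁻⁵ × 13.5 × (16960)² = 1.118 × 10⁻⁵ × 13.5 × 287,641,600 ≈ 43,413.7 × g
Target RCF = 1.3 × 43,413.7 ≈ 56,437.8 × g
Your rotor: r = 84 mm = 8.4 cm
56,437.8 = 1.118 × 10⁻⁵ × 8.4 × N²
N² = 56,437.8 / (9.3912 × 10⁻⁵) = 600,964,733
N ≈ √600,964,733 ≈ 24,514.6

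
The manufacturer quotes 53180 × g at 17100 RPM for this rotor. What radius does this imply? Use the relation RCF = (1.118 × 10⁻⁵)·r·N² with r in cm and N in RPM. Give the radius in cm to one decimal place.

16.3 cm

RCF = 1.118 × 10⁻⁵ × r × N²
53180 = 1.118 × 10⁻⁵ × r × (17100)²
r = 53180 / (1.118 × 10⁻⁵ × 292,410,000) = 53180 / 3269.144 ≈ 16.267 cm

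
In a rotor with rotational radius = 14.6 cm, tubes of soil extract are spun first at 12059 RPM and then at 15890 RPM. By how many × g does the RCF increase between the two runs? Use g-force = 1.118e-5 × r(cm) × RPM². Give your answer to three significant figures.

≈ 17500 × g

RCF₁ = 1.118 × 10⁻⁵ × 14.6 × (12059)² = 1.118 × 10⁻⁵ × 14.6 × 145,419,481 ≈ 23,736.5 × g
RCF₂ = 1.118 × 10⁻⁵ × 14.6 × (15890)² = 1.118 × 10⁻⁵ × 14.6 × 252,492,100 ≈ 41,213.8 × g
Increase = 41,213.8 − 23,736.5 = 17,477.3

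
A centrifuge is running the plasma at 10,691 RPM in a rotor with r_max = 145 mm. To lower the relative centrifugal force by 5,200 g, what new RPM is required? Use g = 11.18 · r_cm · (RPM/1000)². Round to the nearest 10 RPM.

r = 145 mm = 14.5 cm
Current RCF = 11.18 × 14.5 × (10.691)² = 11.18 × 14.5 × 114.297481 ≈ 18,528.8 × g
Target RCF = 18,528.8 − 5,200 = 13,328.8 × g
(N/1000)² = 13,328.8 / 162.11 = 82.22071
N = 1000 × √82.22071 ≈ 9,067.6

N₂ ≈ 9070 RPM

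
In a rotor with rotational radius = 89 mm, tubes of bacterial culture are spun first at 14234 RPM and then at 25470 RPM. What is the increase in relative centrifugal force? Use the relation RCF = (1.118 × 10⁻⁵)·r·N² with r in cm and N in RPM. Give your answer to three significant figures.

44400 x g

r = 89 mm = 8.9 cm
RCF₁ = 1.118 × 10⁻⁵ × 8.9 × (14234)² = 1.118 × 10⁻⁵ × 8.9 × 202,606,756 ≈ 20,159.8 × g
RCF₂ = 1.118 × 10⁻⁵ × 8.9 × (25470)² = 1.118 × 10⁻⁵ × 8.9 × 648,720,900 ≈ 64,549 × g
Increase = 64,549 − 20,159.8 = 44,389.2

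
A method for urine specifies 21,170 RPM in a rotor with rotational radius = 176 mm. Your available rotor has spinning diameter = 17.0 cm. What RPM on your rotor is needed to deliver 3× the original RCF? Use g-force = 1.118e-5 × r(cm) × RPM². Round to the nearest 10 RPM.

52760 RPM

Original rotor: r = 176 mm = 17.6 cm
RCF_original = 1.118 × 10⁻⁵ × 17.6 × (21170)² = 1.118 × 10⁻⁵ × 17.6 × 448,168,900 ≈ 88,185.3 × g
Target RCF = 3 × 88,185.3 ≈ 264,555.9 × g
Your rotor: r = 17.0 / 2 = 8.5 cm
264,555.9 = 1.118 × 10⁻⁵ × 8.5 × N²
N² = 264,555.9 / (9.503 × 10⁻⁵) = 2,783,919,815
N ≈ √2,783,919,815 ≈ 52,762.9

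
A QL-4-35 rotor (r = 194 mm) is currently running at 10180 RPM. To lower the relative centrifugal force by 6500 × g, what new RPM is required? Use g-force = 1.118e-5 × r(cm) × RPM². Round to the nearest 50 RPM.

≈ 8600 RPM

r = 194 mm = 19.4 cm
Current RCF = 1.118 × 10⁻⁵ × 19.4 × (10180)² = 1.118 × 10⁻⁵ × 19.4 × 103,632,400 ≈ 22,477 × g
Target RCF = 22,477 − 6,500 = 15,977 × g
N² = 15,977 / (21.6892 × 10⁻⁵) = 73,663,390
N ≈ √73,663,390 ≈ 8,582.7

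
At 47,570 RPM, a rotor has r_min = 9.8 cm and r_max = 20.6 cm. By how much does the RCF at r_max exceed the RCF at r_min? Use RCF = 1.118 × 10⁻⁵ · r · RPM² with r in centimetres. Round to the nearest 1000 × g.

273000 ×g

RCF_max = 1.118 × 10⁻⁵ × 20.6 × (47570)² = 1.118 × 10⁻⁵ × 20.6 × 2,262,904,900 ≈ 521,165.1 × g
RCF_min = 1.118 × 10⁻⁵ × 9.8 × (47570)² = 1.118 × 10⁻⁵ × 9.8 × 2,262,904,900 ≈ 247,932.9 × g
ΔRCF = 521,165.1 − 247,932.9 = 273,232.2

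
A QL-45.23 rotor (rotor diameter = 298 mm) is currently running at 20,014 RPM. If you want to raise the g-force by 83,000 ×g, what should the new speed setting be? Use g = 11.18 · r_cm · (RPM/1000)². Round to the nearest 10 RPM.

r = 298 mm / 2 = 149 mm = 14.9 cm
Current RCF = 11.18 × 14.9 × (20.014)² = 11.18 × 14.9 × 400.560196 ≈ 66,726.1 × g
Target RCF = 66,726.1 + 83,000 = 149,726.1 × g
(N/1000)² = 149,726.1 / 166.582 = 898.8132
N = 1000 × √898.8132 ≈ 29,980.2

≈ 29980 RPM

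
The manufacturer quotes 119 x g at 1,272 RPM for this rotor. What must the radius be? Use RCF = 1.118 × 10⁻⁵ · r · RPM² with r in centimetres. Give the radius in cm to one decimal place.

6.6 cm

RCF = 1.118 × 10⁻⁵ × r × N²
119 = 1.118 × 10⁻⁵ × r × (1272)²
r = 119 / (1.118 × 10⁻⁵ × 1,617,984) = 119 / 18.08906 ≈ 6.579 cm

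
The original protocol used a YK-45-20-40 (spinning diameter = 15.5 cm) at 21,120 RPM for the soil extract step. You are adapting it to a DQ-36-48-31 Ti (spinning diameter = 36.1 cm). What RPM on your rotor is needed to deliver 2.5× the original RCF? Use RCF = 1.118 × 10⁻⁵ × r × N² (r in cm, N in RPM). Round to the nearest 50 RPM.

≈ 21900 RPM

Original rotor: r = 15.5 / 2 = 7.75 cm
RCF_original = 1.118 × 10⁻⁵ × 7.75 × (21120)² = 1.118 × 10⁻⁵ × 7.75 × 446,054,400 ≈ 38,648.4 × g
Target RCF = 2.5 × 38,648.4 ≈ 96,621 × g
Your rotor: r = 36.1 / 2 = 18.05 cm
96,621 = 1.118 × 10⁻⁵ × 18.05 × N²
N² = 96,621 / (20.1799 × 10⁻⁵) = 478,798,210
N ≈ √478,798,210 ≈ 21,881.5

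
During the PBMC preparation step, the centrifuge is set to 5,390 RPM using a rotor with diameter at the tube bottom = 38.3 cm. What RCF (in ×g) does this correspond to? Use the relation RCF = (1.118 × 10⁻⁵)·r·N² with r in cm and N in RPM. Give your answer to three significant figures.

6220 ×g

r = 38.3 / 2 = 19.15 cm
RCF = 1.118 × 10⁻⁵ × r × N²
RCF = 1.118 × 10⁻⁵ × 19.15 × (5390)² = 1.118 × 10⁻⁵ × 19.15 × 29,052,100 ≈ 6,220 × g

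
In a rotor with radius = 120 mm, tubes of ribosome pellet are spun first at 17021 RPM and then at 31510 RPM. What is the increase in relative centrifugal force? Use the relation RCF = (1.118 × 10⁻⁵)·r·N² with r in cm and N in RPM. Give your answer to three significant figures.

r = 120 mm = 12.0 cm
RCF₁ = 1.118 × 10⁻⁵ × 12 × (17021)² = 1.118 × 10⁻⁵ × 12 × 289,714,441 ≈ 38,868.1 × g
RCF₂ = 1.118 × 10⁻⁵ × 12 × (31510)² = 1.118 × 10⁻⁵ × 12 × 992,880,100 ≈ 133,204.8 × g
Increase = 133,204.8 − 38,868.1 = 94,336.7

≈ 94300 g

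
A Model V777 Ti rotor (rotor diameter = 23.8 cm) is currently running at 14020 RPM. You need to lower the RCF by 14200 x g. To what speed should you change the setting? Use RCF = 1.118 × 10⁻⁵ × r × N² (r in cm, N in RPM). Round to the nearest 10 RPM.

r = 23.8 / 2 = 11.9 cm
Current RCF = 1.118 × 10⁻⁵ × 11.9 × (14020)² = 1.118 × 10⁻⁵ × 11.9 × 196,560,400 ≈ 26,150.8 × g
Target RCF = 26,150.8 − 14,200 = 11,950.8 × g
N² = 11,950.8 / (13.3042 × 10⁻⁵) = 89,827,273
N ≈ √89,827,273 ≈ 9,477.7

9480 RPM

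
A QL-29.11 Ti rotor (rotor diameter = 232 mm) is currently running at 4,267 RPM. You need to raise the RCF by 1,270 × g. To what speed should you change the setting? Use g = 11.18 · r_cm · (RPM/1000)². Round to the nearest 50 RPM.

5300 RPM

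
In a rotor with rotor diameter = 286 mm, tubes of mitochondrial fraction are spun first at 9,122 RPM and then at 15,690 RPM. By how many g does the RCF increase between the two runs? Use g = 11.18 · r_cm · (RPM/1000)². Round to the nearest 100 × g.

26100 g

r = 286 mm / 2 = 143 mm = 14.3 cm
RCF₁ = 11.18 × 14.3 × (9.122)² = 11.18 × 14.3 × 83.210884 ≈ 13,303.3 × g
RCF₂ = 11.18 × 14.3 × (15.69)² = 11.18 × 14.3 × 246.1761 ≈ 39,357.2 × g
Increase = 39,357.2 − 13,303.3 = 26,053.9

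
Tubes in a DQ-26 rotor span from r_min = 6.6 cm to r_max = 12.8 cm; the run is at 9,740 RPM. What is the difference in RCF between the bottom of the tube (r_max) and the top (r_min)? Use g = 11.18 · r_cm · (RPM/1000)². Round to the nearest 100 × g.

≈ 6600 x g

ΔRCF = 11.18 × (r_max − r_min) × (N/1000)² = 11.18 × 6.2 × 94.8676 ≈ 6,575.8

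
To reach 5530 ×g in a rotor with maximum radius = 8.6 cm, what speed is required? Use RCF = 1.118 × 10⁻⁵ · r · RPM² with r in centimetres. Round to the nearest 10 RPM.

≈ 7580 RPM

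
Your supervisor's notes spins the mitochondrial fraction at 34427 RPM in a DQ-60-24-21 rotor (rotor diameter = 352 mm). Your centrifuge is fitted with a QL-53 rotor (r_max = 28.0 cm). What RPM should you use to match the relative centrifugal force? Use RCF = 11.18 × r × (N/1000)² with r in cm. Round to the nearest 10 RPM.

≈ 27290 RPM

Original rotor: r = 352 mm / 2 = 176 mm = 17.6 cm
RCF = 11.18 × r × (N/1000)²
RCF_original = 11.18 × 17.6 × (34.427)² = 11.18 × 17.6 × 1,185.218329 ≈ 233,213 × g
233,213 = 11.18 × 28 × (N/1000)²
(N/1000)² = 233,213 / 313.04 = 744.9942
N = 1000 × √744.9942 ≈ 27,294.6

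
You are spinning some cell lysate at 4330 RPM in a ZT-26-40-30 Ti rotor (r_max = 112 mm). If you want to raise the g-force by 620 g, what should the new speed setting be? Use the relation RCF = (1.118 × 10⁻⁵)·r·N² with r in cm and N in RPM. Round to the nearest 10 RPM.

≈ 4870 RPM

r = 112 mm = 11.2 cm
Current RCF = 1.118 × 10⁻⁵ × 11.2 × (4330)² = 1.118 × 10⁻⁵ × 11.2 × 18,748,900 ≈ 2,347.7 × g
Target RCF = 2,347.7 + 620 = 2,967.7 × g
N² = 2,967.7 / (12.5216 × 10⁻⁵) = 23,700,645
N ≈ √23,700,645 ≈ 4,868.3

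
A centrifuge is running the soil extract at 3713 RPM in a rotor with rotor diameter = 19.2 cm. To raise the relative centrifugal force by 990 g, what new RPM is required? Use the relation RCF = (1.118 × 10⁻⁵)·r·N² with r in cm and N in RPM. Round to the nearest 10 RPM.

r = 19.2 / 2 = 9.6 cm
Current RCF = 1.118 × 10⁻⁵ × 9.6 × (3713)² = 1.118 × 10⁻⁵ × 9.6 × 13,786,369 ≈ 1,479.7 × g
Target RCF = 1,479.7 + 990 = 2,469.7 × g
N² = 2,469.7 / (10.7328 × 10⁻⁵) = 23,010,771
N ≈ √23,010,771 ≈ 4,797.0

N₂ ≈ 4800 RPM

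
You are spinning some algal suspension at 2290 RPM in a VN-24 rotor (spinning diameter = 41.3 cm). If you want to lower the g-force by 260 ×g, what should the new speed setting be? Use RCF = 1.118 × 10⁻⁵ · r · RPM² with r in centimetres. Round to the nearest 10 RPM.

≈ 2030 RPM

r = 41.3 / 2 = 20.65 cm
Current RCF = 1.118 × 10⁻⁵ × 20.65 × (2290)² = 1.118 × 10⁻⁵ × 20.65 × 5,244,100 ≈ 1,210.7 × g
Target RCF = 1,210.7 − 260 = 950.7 × g
N² = 950.7 / (23.0867 × 10⁻⁵) = 4,117,955
N ≈ √4,117,955 ≈ 2,029.3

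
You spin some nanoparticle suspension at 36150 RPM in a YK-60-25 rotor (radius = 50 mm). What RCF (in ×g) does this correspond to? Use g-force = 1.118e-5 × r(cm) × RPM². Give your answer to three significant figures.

r = 50 mm = 5.0 cm
RCF = 1.118 × 10⁻⁵ × 5 × (36150)² = 1.118 × 10⁻⁵ × 5 × 1,306,822,500 ≈ 73,051.4 × g

73100 ×g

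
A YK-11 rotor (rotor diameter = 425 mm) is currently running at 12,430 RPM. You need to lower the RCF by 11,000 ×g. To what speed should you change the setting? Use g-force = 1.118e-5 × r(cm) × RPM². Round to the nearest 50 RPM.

N₂ ≈ 10400 RPM

r = 425 mm / 2 = 212.5 mm = 21.25 cm
Current RCF = 1.118 × 10⁻⁵ × 21.25 × (12430)² = 1.118 × 10⁻⁵ × 21.25 × 154,504,900 ≈ 36,706.5 × g
Target RCF = 36,706.5 − 11,000 = 25,706.5 × g
N² = 25,706.5 / (23.7575 × 10⁻⁵) = 108,203,725
N ≈ √108,203,725 ≈ 10,402.1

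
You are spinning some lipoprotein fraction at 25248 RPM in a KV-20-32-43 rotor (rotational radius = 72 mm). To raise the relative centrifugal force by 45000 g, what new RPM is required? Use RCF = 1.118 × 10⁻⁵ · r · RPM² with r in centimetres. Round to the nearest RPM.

r = 72 mm = 7.2 cm
Current RCF = 1.118 × 10⁻⁵ × 7.2 × (25248)² = 1.118 × 10⁻⁵ × 7.2 × 637,461,504 ≈ 51,313.1 × g
Target RCF = 51,313.1 + 45,000 = 96,313.1 × g
N² = 96,313.1 / (8.0496 × 10⁻⁵) = 1,196,495,478
N ≈ √1,196,495,478 ≈ 34,590.4

34590 RPM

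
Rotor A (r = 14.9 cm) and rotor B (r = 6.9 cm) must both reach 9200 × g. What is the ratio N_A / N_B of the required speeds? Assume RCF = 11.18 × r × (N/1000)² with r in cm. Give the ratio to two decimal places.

0.68

At fixed RCF, N ∝ 1/√r, so N_A/N_B = √(r_B/r_A) = √(6.9/14.9) = √0.463087 = 0.6805.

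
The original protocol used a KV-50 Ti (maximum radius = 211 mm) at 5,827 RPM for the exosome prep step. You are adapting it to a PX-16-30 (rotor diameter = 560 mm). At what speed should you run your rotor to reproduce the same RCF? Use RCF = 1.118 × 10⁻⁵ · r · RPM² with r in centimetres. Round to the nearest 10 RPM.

Original rotor: r = 211 mm = 21.1 cm
RCF_original = 1.118 × 10⁻⁵ × 21.1 × (5827)² = 1.118 × 10⁻⁵ × 21.1 × 33,953,929 ≈ 8,009.7 × g
Your rotor: r = 560 mm / 2 = 280 mm = 28 cm
8,009.7 = 1.118 × 10⁻⁵ × 28 × N²
N² = 8,009.7 / (31.304 × 10⁻⁵) = 25,586,826
N ≈ √25,586,826 ≈ 5,058.3

≈ 5060 RPM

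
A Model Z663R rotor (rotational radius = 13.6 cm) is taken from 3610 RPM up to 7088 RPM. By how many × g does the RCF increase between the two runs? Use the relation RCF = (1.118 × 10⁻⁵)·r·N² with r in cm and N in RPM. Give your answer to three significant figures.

5660 × g

RCF₁ = 1.118 × 10⁻⁵ × 13.6 × (3610)² = 1.118 × 10⁻⁵ × 13.6 × 13,032,100 ≈ 1,981.5 × g
RCF₂ = 1.118 × 10⁻⁵ × 13.6 × (7088)² = 1.118 × 10⁻⁵ × 13.6 × 50,239,744 ≈ 7,638.9 × g
Increase = 7,638.9 − 1,981.5 = 5,657.4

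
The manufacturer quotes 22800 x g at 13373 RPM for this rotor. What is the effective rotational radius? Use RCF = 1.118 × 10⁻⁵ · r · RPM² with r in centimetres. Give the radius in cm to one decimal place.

RCF = 1.118 × 10⁻⁵ × r × N²
22800 = 1.118 × 10⁻⁵ × r × (13373)²
r = 22800 / (1.118 × 10⁻⁵ × 178,837,129) = 22800 / 1999.399 ≈ 11.403 cm

11.4 cm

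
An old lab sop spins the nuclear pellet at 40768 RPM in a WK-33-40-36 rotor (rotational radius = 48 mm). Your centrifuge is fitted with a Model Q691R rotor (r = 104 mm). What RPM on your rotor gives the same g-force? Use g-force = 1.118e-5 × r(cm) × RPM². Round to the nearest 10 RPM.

Original rotor: r = 48 mm = 4.8 cm
RCF_original = 1.118 × 10⁻⁵ × 4.8 × (40768)² = 1.118 × 10⁻⁵ × 4.8 × 1,662,029,824 ≈ 89,191.2 × g
Your rotor: r = 104 mm = 10.4 cm
89,191.2 = 1.118 × 10⁻⁵ × 10.4 × N²
N² = 89,191.2 / (11.6272 × 10⁻⁵) = 767,090,959
N ≈ √767,090,959 ≈ 27,696.4

27700 RPM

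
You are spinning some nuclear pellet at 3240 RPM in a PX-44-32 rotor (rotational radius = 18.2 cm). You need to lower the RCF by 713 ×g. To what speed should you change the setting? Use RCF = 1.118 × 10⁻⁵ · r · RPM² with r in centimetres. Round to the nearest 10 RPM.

2640 RPM

Current RCF = 1.118 × 10⁻⁵ × 18.2 × (3240)² = 1.118 × 10⁻⁵ × 18.2 × 10,497,600 ≈ 2,136 × g
Target RCF = 2,136 − 713 = 1,423 × g
N² = 1,423 / (20.3476 × 10⁻⁵) = 6,993,454
N ≈ √6,993,454 ≈ 2,644.5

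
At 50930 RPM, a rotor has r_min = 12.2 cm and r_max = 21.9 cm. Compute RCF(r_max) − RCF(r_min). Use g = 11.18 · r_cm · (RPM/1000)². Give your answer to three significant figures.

RCF_max = 11.18 × 21.9 × (50.93)² = 11.18 × 21.9 × 2,593.8649 ≈ 635,087.1 × g
RCF_min = 11.18 × 12.2 × (50.93)² = 11.18 × 12.2 × 2,593.8649 ≈ 353,792.8 × g
ΔRCF = 635,087.1 − 353,792.8 = 281,294.3

ΔRCF ≈ 281000 g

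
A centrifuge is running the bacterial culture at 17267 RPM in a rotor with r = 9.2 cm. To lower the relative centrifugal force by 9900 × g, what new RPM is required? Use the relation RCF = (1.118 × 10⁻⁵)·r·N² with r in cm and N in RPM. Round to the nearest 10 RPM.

Current RCF = 1.118 × 10⁻⁵ × 9.2 × (17267)² = 1.118 × 10⁻⁵ × 9.2 × 298,149,289 ≈ 30,666.4 × g
Target RCF = 30,666.4 − 9,900 = 20,766.4 × g
N² = 20,766.4 / (10.2856 × 10⁻⁵) = 201,897,799
N ≈ √201,897,799 ≈ 14,209.1

N₂ ≈ 14210 RPM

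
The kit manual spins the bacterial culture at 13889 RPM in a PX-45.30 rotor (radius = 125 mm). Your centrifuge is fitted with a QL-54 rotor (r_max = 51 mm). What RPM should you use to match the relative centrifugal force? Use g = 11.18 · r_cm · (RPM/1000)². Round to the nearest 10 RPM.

Original rotor: r = 125 mm = 12.5 cm
RCF_original = 11.18 × 12.5 × (13.889)² = 11.18 × 12.5 × 192.904321 ≈ 26,958.4 × g
Your rotor: r = 51 mm = 5.1 cm
26,958.4 = 11.18 × 5.1 × (N/1000)²
(N/1000)² = 26,958.4 / 57.018 = 472.8051
N = 1000 × √472.8051 ≈ 21,744.1

21740 RPM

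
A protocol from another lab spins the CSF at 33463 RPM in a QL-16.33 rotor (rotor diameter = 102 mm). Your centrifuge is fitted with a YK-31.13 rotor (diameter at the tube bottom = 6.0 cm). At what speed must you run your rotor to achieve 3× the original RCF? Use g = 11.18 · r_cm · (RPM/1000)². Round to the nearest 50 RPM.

≈ 75550 RPM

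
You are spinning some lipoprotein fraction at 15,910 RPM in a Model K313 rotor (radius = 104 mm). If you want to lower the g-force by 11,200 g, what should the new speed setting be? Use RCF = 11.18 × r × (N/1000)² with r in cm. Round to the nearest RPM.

r = 104 mm = 10.4 cm
Current RCF = 11.18 × 10.4 × (15.91)² = 11.18 × 10.4 × 253.1281 ≈ 29,431.7 × g
Target RCF = 29,431.7 − 11,200 = 18,231.7 × g
(N/1000)² = 18,231.7 / 116.272 = 156.8022
N = 1000 × √156.8022 ≈ 12,522.1

N₂ ≈ 12522 RPM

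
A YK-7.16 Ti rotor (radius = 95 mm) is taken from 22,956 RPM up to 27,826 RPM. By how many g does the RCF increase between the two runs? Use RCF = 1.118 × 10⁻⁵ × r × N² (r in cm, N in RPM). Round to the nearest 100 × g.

r = 95 mm = 9.5 cm
RCF₁ = 1.118 × 10⁻⁵ × 9.5 × (22956)² = 1.118 × 10⁻⁵ × 9.5 × 526,977,936 ≈ 55,970.3 × g
RCF₂ = 1.118 × 10⁻⁵ × 9.5 × (27826)² = 1.118 × 10⁻⁵ × 9.5 × 774,286,276 ≈ 82,236.9 × g
Increase = 82,236.9 − 55,970.3 = 26,266.6

≈ 26300 g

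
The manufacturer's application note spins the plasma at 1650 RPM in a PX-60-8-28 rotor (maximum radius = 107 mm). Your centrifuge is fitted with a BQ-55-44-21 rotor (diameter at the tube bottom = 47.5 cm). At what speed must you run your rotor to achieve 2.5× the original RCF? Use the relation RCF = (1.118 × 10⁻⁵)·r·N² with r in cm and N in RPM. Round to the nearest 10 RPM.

Original rotor: r = 107 mm = 10.7 cm
RCF_original = 1.118 × 10⁻⁵ × 10.7 × (1650)² = 1.118 × 10⁻⁵ × 10.7 × 2,722,500 ≈ 325.7 × g
Target RCF = 2.5 × 325.7 ≈ 814.2 × g
Your rotor: r = 47.5 / 2 = 23.75 cm
814.2 = 1.118 × 10⁻⁵ × 23.75 × N²
N² = 814.2 / (26.5525 × 10⁻⁵) = 3,066,378
N ≈ √3,066,378 ≈ 1,751.1

≈ 1750 RPM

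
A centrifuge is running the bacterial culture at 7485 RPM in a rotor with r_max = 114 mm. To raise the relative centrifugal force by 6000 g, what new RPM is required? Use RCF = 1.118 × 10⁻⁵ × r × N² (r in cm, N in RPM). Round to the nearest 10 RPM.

r = 114 mm = 11.4 cm
Current RCF = 1.118 × 10⁻⁵ × 11.4 × (7485)² = 1.118 × 10⁻⁵ × 11.4 × 56,025,225 ≈ 7,140.5 × g
Target RCF = 7,140.5 + 6,000 = 13,140.5 × g
N² = 13,140.5 / (12.7452 × 10⁻⁵) = 103,101,560
N ≈ √103,101,560 ≈ 10,153.9

≈ 10150 RPM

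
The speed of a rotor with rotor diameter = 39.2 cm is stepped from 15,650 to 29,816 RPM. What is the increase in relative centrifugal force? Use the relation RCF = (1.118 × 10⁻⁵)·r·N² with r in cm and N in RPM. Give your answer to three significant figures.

141000 × g

r = 39.2 / 2 = 19.6 cm
RCF₁ = 1.118 × 10⁻⁵ × 19.6 × (15650)² = 1.118 × 10⁻⁵ × 19.6 × 244,922,500 ≈ 53,669.4 × g
RCF₂ = 1.118 × 10⁻⁵ × 19.6 × (29816)² = 1.118 × 10⁻⁵ × 19.6 × 888,993,856 ≈ 194,803.4 × g
Increase = 194,803.4 − 53,669.4 = 141,134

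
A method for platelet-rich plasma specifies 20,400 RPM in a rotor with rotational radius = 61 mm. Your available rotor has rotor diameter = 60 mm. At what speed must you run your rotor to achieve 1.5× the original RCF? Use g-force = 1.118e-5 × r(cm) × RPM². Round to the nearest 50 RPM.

35650 RPM

Original rotor: r = 61 mm = 6.1 cm
RCF = 1.118 × 10⁻⁵ × r × N²
RCF_original = 1.118 × 10⁻⁵ × 6.1 × (20400)² = 1.118 × 10⁻⁵ × 6.1 × 416,160,000 ≈ 28,381.3 × g
Target RCF = 1.5 × 28,381.3 ≈ 42,571.9 × g
Your rotor: r = 60 mm / 2 = 30 mm = 3 cm
42,571.9 = 1.118 × 10⁻⁵ × 3 × N²
N² = 42,571.9 / (3.354 × 10⁻⁵) = 1,269,287,418
N ≈ √1,269,287,418 ≈ 35,627.1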